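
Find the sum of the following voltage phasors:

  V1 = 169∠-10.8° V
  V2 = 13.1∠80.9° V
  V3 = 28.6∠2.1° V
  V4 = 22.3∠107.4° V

Step 1 — Convert each phasor to rectangular form:
  V1 = 169·(cos(-10.8°) + j·sin(-10.8°)) = 166 - j31.67 V
  V2 = 13.1·(cos(80.9°) + j·sin(80.9°)) = 2.072 + j12.94 V
  V3 = 28.6·(cos(2.1°) + j·sin(2.1°)) = 28.58 + j1.048 V
  V4 = 22.3·(cos(107.4°) + j·sin(107.4°)) = -6.669 + j21.28 V
Step 2 — Sum components: V_total = 190 + j3.595 V.
Step 3 — Convert to polar: |V_total| = 190 V, ∠V_total = 1.1°.

V_total = 190∠1.1° V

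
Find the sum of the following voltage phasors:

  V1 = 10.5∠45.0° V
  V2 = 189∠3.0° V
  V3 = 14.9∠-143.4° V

Step 1 — Convert each phasor to rectangular form:
  V1 = 10.5·(cos(45.0°) + j·sin(45.0°)) = 7.425 + j7.425 V
  V2 = 189·(cos(3.0°) + j·sin(3.0°)) = 188.7 + j9.891 V
  V3 = 14.9·(cos(-143.4°) + j·sin(-143.4°)) = -11.96 - j8.884 V
Step 2 — Sum components: V_total = 184.2 + j8.432 V.
Step 3 — Convert to polar: |V_total| = 184.4 V, ∠V_total = 2.6°.

V_total = 184.4∠2.6° V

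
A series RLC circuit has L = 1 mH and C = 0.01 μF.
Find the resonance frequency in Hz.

Step 1 — Resonance condition Im(Z)=0 gives ω₀ = 1/√(LC).
Step 2 — ω₀ = 1/√(0.001·1e-08) = 3.162e+05 rad/s.
Step 3 — f₀ = ω₀/(2π) = 5.033e+04 Hz.

f₀ = 5.033e+04 Hz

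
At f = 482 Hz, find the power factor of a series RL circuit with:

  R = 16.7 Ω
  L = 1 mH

Step 1 — Angular frequency: ω = 2π·f = 2π·482 = 3028 rad/s.
Step 2 — Component impedances:
  R: Z = R = 16.7 Ω
  L: Z = jωL = j·3028·0.001 = 0 + j3.028 Ω
Step 3 — Series combination: Z_total = R + L = 16.7 + j3.028 Ω = 16.97∠10.3° Ω.
Step 4 — Power factor: PF = cos(φ) = Re(Z)/|Z| = 16.7/16.972 = 0.984.
Step 5 — Type: Im(Z) = 3.028 ⇒ lagging (phase φ = 10.3°).

PF = 0.984 (lagging, φ = 10.3°)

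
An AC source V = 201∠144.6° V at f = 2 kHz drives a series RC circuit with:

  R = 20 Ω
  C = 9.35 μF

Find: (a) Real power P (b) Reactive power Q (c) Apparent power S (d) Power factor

Step 1 — Angular frequency: ω = 2π·f = 2π·2000 = 1.257e+04 rad/s.
Step 2 — Component impedances:
  R: Z = R = 20 Ω
  C: Z = 1/(jωC) = -j/(ω·C) = 0 - j8.511 Ω
Step 3 — Series combination: Z_total = R + C = 20 - j8.511 Ω = 21.74∠-23.1° Ω.
Step 4 — Source phasor: V = 201∠144.6° V = -163.8 + j116.4 V.
Step 5 — Current: I = V / Z = -9.034 + j1.978 A = 9.248∠167.7° A.
Step 6 — Complex power: S = V·I* = 1710 - j727.8 VA.
Step 7 — Real power: P = Re(S) = 1710 W.
Step 8 — Reactive power: Q = Im(S) = -727.8 VAR.
Step 9 — Apparent power: |S| = 1859 VA.
Step 10 — Power factor: PF = P/|S| = 0.9201 (leading).

(a) P = 1710 W  (b) Q = -727.8 VAR  (c) S = 1859 VA  (d) PF = 0.9201 (leading)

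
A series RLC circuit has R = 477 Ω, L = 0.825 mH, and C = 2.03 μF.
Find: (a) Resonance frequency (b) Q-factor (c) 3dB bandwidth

Step 1 — Resonance: ω₀ = 1/√(LC) = 1/√(0.000825·2.03e-06) = 2.444e+04 rad/s.
Step 2 — f₀ = ω₀/(2π) = 3889 Hz.
Step 3 — Series Q: Q = ω₀L/R = 2.444e+04·0.000825/477 = 0.04226.
Step 4 — Bandwidth: Δω = ω₀/Q = 5.782e+05 rad/s; BW = Δω/(2π) = 9.202e+04 Hz.

(a) f₀ = 3889 Hz  (b) Q = 0.04226  (c) BW = 9.202e+04 Hz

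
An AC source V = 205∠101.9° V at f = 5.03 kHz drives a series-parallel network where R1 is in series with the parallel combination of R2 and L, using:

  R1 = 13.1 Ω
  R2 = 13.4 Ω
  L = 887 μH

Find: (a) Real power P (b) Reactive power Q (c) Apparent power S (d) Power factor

Step 1 — Angular frequency: ω = 2π·f = 2π·5030 = 3.16e+04 rad/s.
Step 2 — Component impedances:
  R1: Z = R = 13.1 Ω
  R2: Z = R = 13.4 Ω
  L: Z = jωL = j·3.16e+04·0.000887 = 0 + j28.03 Ω
Step 3 — Parallel branch: R2 || L = 1/(1/R2 + 1/L) = 10.91 + j5.214 Ω.
Step 4 — Series with R1: Z_total = R1 + (R2 || L) = 24.01 + j5.214 Ω = 24.57∠12.3° Ω.
Step 5 — Source phasor: V = 205∠101.9° V = -42.27 + j200.6 V.
Step 6 — Current: I = V / Z = 0.05143 + j8.344 A = 8.344∠89.6° A.
Step 7 — Complex power: S = V·I* = 1672 + j363 VA.
Step 8 — Real power: P = Re(S) = 1672 W.
Step 9 — Reactive power: Q = Im(S) = 363 VAR.
Step 10 — Apparent power: |S| = 1711 VA.
Step 11 — Power factor: PF = P/|S| = 0.9772 (lagging).

(a) P = 1672 W  (b) Q = 363 VAR  (c) S = 1711 VA  (d) PF = 0.9772 (lagging)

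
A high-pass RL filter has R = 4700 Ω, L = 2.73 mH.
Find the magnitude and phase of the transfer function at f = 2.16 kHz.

Step 1 — Angular frequency: ω = 2π·2160 = 1.357e+04 rad/s.
Step 2 — Transfer function: H(jω) = jωL/(R + jωL).
Step 3 — Numerator jωL = j·37.05; denominator R + jωL = 4700 + j37.05.
Step 4 — H = 6.214e-05 + j0.007883.
Step 5 — Magnitude: |H| = 0.007883 (-42.1 dB); phase: φ = 89.5°.

|H| = 0.007883 (-42.1 dB), φ = 89.5°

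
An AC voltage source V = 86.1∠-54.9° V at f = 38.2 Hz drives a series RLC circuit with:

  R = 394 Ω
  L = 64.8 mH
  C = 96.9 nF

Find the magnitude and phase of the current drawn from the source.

Step 1 — Angular frequency: ω = 2π·f = 2π·38.2 = 240 rad/s.
Step 2 — Component impedances:
  R: Z = R = 394 Ω
  L: Z = jωL = j·240·0.0648 = 0 + j15.55 Ω
  C: Z = 1/(jωC) = -j/(ω·C) = 0 - j4.3e+04 Ω
Step 3 — Series combination: Z_total = R + L + C = 394 - j4.298e+04 Ω = 4.298e+04∠-89.5° Ω.
Step 4 — Source phasor: V = 86.1∠-54.9° V = 49.51 - j70.44 V.
Step 5 — Ohm's law: I = V / Z_total = (49.51 - j70.44) / (394 - j4.298e+04) = 0.001649 + j0.001137 A.
Step 6 — Convert to polar: |I| = 0.002003 A, ∠I = 34.6°.

I = 0.002003∠34.6° A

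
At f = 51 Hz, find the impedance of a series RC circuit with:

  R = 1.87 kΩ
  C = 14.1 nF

Step 1 — Angular frequency: ω = 2π·f = 2π·51 = 320.4 rad/s.
Step 2 — Component impedances:
  R: Z = R = 1870 Ω
  C: Z = 1/(jωC) = -j/(ω·C) = 0 - j2.213e+05 Ω
Step 3 — Series combination: Z_total = R + C = 1870 - j2.213e+05 Ω = 2.213e+05∠-89.5° Ω.

Z = 1870 - j2.213e+05 Ω = 2.213e+05∠-89.5° Ω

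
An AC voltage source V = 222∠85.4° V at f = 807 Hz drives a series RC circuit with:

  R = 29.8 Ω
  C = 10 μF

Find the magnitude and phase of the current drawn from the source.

Step 1 — Angular frequency: ω = 2π·f = 2π·807 = 5071 rad/s.
Step 2 — Component impedances:
  R: Z = R = 29.8 Ω
  C: Z = 1/(jωC) = -j/(ω·C) = 0 - j19.72 Ω
Step 3 — Series combination: Z_total = R + C = 29.8 - j19.72 Ω = 35.73∠-33.5° Ω.
Step 4 — Source phasor: V = 222∠85.4° V = 17.8 + j221.3 V.
Step 5 — Ohm's law: I = V / Z_total = (17.8 + j221.3) / (29.8 - j19.72) = -3.002 + j5.439 A.
Step 6 — Convert to polar: |I| = 6.212 A, ∠I = 118.9°.

I = 6.212∠118.9° A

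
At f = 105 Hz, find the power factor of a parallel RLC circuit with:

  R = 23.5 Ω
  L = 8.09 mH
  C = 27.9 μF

Step 1 — Angular frequency: ω = 2π·f = 2π·105 = 659.7 rad/s.
Step 2 — Component impedances:
  R: Z = R = 23.5 Ω
  L: Z = jωL = j·659.7·0.00809 = 0 + j5.337 Ω
  C: Z = 1/(jωC) = -j/(ω·C) = 0 - j54.33 Ω
Step 3 — Parallel combination: 1/Z_total = 1/R + 1/L + 1/C; Z_total = 1.402 + j5.566 Ω = 5.739∠75.9° Ω.
Step 4 — Power factor: PF = cos(φ) = Re(Z)/|Z| = 1.4018/5.7395 = 0.2442.
Step 5 — Type: Im(Z) = 5.566 ⇒ lagging (phase φ = 75.9°).

PF = 0.2442 (lagging, φ = 75.9°)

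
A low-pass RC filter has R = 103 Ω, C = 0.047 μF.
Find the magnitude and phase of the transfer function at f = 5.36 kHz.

Step 1 — Angular frequency: ω = 2π·5360 = 3.368e+04 rad/s.
Step 2 — Transfer function: H(jω) = 1/(1 + jωRC).
Step 3 — Denominator: 1 + jωRC = 1 + j·3.368e+04·103·4.7e-08 = 1 + j0.163.
Step 4 — H = 0.9741 - j0.1588.
Step 5 — Magnitude: |H| = 0.987 (-0.1 dB); phase: φ = -9.3°.

|H| = 0.987 (-0.1 dB), φ = -9.3°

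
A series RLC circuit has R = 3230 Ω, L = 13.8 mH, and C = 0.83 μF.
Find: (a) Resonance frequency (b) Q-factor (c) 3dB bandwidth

Step 1 — Resonance: ω₀ = 1/√(LC) = 1/√(0.0138·8.3e-07) = 9344 rad/s.
Step 2 — f₀ = ω₀/(2π) = 1487 Hz.
Step 3 — Series Q: Q = ω₀L/R = 9344·0.0138/3230 = 0.03992.
Step 4 — Bandwidth: Δω = ω₀/Q = 2.341e+05 rad/s; BW = Δω/(2π) = 3.725e+04 Hz.

(a) f₀ = 1487 Hz  (b) Q = 0.03992  (c) BW = 3.725e+04 Hz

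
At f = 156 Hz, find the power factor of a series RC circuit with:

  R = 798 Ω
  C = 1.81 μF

Step 1 — Angular frequency: ω = 2π·f = 2π·156 = 980.2 rad/s.
Step 2 — Component impedances:
  R: Z = R = 798 Ω
  C: Z = 1/(jωC) = -j/(ω·C) = 0 - j563.7 Ω
Step 3 — Series combination: Z_total = R + C = 798 - j563.7 Ω = 977∠-35.2° Ω.
Step 4 — Power factor: PF = cos(φ) = Re(Z)/|Z| = 798/977 = 0.8168.
Step 5 — Type: Im(Z) = -563.7 ⇒ leading (phase φ = -35.2°).

PF = 0.8168 (leading, φ = -35.2°)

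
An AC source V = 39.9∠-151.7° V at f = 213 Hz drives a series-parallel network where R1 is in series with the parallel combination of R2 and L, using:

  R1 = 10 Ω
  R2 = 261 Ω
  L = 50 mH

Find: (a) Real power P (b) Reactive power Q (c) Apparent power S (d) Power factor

Step 1 — Angular frequency: ω = 2π·f = 2π·213 = 1338 rad/s.
Step 2 — Component impedances:
  R1: Z = R = 10 Ω
  R2: Z = R = 261 Ω
  L: Z = jωL = j·1338·0.05 = 0 + j66.92 Ω
Step 3 — Parallel branch: R2 || L = 1/(1/R2 + 1/L) = 16.1 + j62.79 Ω.
Step 4 — Series with R1: Z_total = R1 + (R2 || L) = 26.1 + j62.79 Ω = 68∠67.4° Ω.
Step 5 — Source phasor: V = 39.9∠-151.7° V = -35.13 - j18.92 V.
Step 6 — Current: I = V / Z = -0.4552 + j0.3703 A = 0.5868∠140.9° A.
Step 7 — Complex power: S = V·I* = 8.986 + j21.62 VA.
Step 8 — Real power: P = Re(S) = 8.986 W.
Step 9 — Reactive power: Q = Im(S) = 21.62 VAR.
Step 10 — Apparent power: |S| = 23.41 VA.
Step 11 — Power factor: PF = P/|S| = 0.3838 (lagging).

(a) P = 8.986 W  (b) Q = 21.62 VAR  (c) S = 23.41 VA  (d) PF = 0.3838 (lagging)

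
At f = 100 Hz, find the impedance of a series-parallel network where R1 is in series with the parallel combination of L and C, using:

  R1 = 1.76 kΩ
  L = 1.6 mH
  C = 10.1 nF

Step 1 — Angular frequency: ω = 2π·f = 2π·100 = 628.3 rad/s.
Step 2 — Component impedances:
  R1: Z = R = 1760 Ω
  L: Z = jωL = j·628.3·0.0016 = 0 + j1.005 Ω
  C: Z = 1/(jωC) = -j/(ω·C) = 0 - j1.576e+05 Ω
Step 3 — Parallel branch: L || C = 1/(1/L + 1/C) = 0 + j1.005 Ω.
Step 4 — Series with R1: Z_total = R1 + (L || C) = 1760 + j1.005 Ω = 1760∠0.0° Ω.

Z = 1760 + j1.005 Ω = 1760∠0.0° Ω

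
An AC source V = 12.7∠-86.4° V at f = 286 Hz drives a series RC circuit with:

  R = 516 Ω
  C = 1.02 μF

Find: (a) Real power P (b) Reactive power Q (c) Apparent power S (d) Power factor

Step 1 — Angular frequency: ω = 2π·f = 2π·286 = 1797 rad/s.
Step 2 — Component impedances:
  R: Z = R = 516 Ω
  C: Z = 1/(jωC) = -j/(ω·C) = 0 - j545.6 Ω
Step 3 — Series combination: Z_total = R + C = 516 - j545.6 Ω = 750.9∠-46.6° Ω.
Step 4 — Source phasor: V = 12.7∠-86.4° V = 0.7974 - j12.67 V.
Step 5 — Current: I = V / Z = 0.01299 - j0.01083 A = 0.01691∠-39.8° A.
Step 6 — Complex power: S = V·I* = 0.1476 - j0.156 VA.
Step 7 — Real power: P = Re(S) = 0.1476 W.
Step 8 — Reactive power: Q = Im(S) = -0.156 VAR.
Step 9 — Apparent power: |S| = 0.2148 VA.
Step 10 — Power factor: PF = P/|S| = 0.6871 (leading).

(a) P = 0.1476 W  (b) Q = -0.156 VAR  (c) S = 0.2148 VA  (d) PF = 0.6871 (leading)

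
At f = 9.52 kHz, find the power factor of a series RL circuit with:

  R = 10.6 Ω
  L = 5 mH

Step 1 — Angular frequency: ω = 2π·f = 2π·9520 = 5.982e+04 rad/s.
Step 2 — Component impedances:
  R: Z = R = 10.6 Ω
  L: Z = jωL = j·5.982e+04·0.005 = 0 + j299.1 Ω
Step 3 — Series combination: Z_total = R + L = 10.6 + j299.1 Ω = 299.3∠88.0° Ω.
Step 4 — Power factor: PF = cos(φ) = Re(Z)/|Z| = 10.6/299.3 = 0.03542.
Step 5 — Type: Im(Z) = 299.1 ⇒ lagging (phase φ = 88.0°).

PF = 0.03542 (lagging, φ = 88.0°)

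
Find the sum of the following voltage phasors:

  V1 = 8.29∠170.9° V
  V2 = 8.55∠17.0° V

Step 1 — Convert each phasor to rectangular form:
  V1 = 8.29·(cos(170.9°) + j·sin(170.9°)) = -8.186 + j1.311 V
  V2 = 8.55·(cos(17.0°) + j·sin(17.0°)) = 8.176 + j2.5 V
Step 2 — Sum components: V_total = -0.009255 + j3.811 V.
Step 3 — Convert to polar: |V_total| = 3.811 V, ∠V_total = 90.1°.

V_total = 3.811∠90.1° V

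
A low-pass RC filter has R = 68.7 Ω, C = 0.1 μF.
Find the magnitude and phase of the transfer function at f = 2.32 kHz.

Step 1 — Angular frequency: ω = 2π·2320 = 1.458e+04 rad/s.
Step 2 — Transfer function: H(jω) = 1/(1 + jωRC).
Step 3 — Denominator: 1 + jωRC = 1 + j·1.458e+04·68.7·1e-07 = 1 + j0.1001.
Step 4 — H = 0.9901 - j0.09915.
Step 5 — Magnitude: |H| = 0.995 (-0.0 dB); phase: φ = -5.7°.

|H| = 0.995 (-0.0 dB), φ = -5.7°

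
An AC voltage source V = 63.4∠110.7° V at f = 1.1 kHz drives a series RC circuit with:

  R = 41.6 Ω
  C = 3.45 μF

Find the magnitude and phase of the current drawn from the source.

Step 1 — Angular frequency: ω = 2π·f = 2π·1100 = 6912 rad/s.
Step 2 — Component impedances:
  R: Z = R = 41.6 Ω
  C: Z = 1/(jωC) = -j/(ω·C) = 0 - j41.94 Ω
Step 3 — Series combination: Z_total = R + C = 41.6 - j41.94 Ω = 59.07∠-45.2° Ω.
Step 4 — Source phasor: V = 63.4∠110.7° V = -22.41 + j59.31 V.
Step 5 — Ohm's law: I = V / Z_total = (-22.41 + j59.31) / (41.6 - j41.94) = -0.98 + j0.4377 A.
Step 6 — Convert to polar: |I| = 1.073 A, ∠I = 155.9°.

I = 1.073∠155.9° A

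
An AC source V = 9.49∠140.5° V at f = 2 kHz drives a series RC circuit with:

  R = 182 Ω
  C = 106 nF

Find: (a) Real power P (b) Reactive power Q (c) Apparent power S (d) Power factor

Step 1 — Angular frequency: ω = 2π·f = 2π·2000 = 1.257e+04 rad/s.
Step 2 — Component impedances:
  R: Z = R = 182 Ω
  C: Z = 1/(jωC) = -j/(ω·C) = 0 - j750.7 Ω
Step 3 — Series combination: Z_total = R + C = 182 - j750.7 Ω = 772.5∠-76.4° Ω.
Step 4 — Source phasor: V = 9.49∠140.5° V = -7.323 + j6.036 V.
Step 5 — Current: I = V / Z = -0.009828 - j0.007372 A = 0.01229∠-143.1° A.
Step 6 — Complex power: S = V·I* = 0.02747 - j0.1133 VA.
Step 7 — Real power: P = Re(S) = 0.02747 W.
Step 8 — Reactive power: Q = Im(S) = -0.1133 VAR.
Step 9 — Apparent power: |S| = 0.1166 VA.
Step 10 — Power factor: PF = P/|S| = 0.2356 (leading).

(a) P = 0.02747 W  (b) Q = -0.1133 VAR  (c) S = 0.1166 VA  (d) PF = 0.2356 (leading)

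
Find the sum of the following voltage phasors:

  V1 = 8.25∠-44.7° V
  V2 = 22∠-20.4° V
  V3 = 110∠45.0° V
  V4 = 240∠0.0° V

Step 1 — Convert each phasor to rectangular form:
  V1 = 8.25·(cos(-44.7°) + j·sin(-44.7°)) = 5.864 - j5.803 V
  V2 = 22·(cos(-20.4°) + j·sin(-20.4°)) = 20.62 - j7.669 V
  V3 = 110·(cos(45.0°) + j·sin(45.0°)) = 77.78 + j77.78 V
  V4 = 240·(cos(0.0°) + j·sin(0.0°)) = 240 V
Step 2 — Sum components: V_total = 344.3 + j64.31 V.
Step 3 — Convert to polar: |V_total| = 350.2 V, ∠V_total = 10.6°.

V_total = 350.2∠10.6° V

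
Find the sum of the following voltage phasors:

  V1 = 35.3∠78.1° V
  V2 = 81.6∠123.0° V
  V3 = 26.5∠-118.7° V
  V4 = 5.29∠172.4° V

Step 1 — Convert each phasor to rectangular form:
  V1 = 35.3·(cos(78.1°) + j·sin(78.1°)) = 7.279 + j34.54 V
  V2 = 81.6·(cos(123.0°) + j·sin(123.0°)) = -44.44 + j68.44 V
  V3 = 26.5·(cos(-118.7°) + j·sin(-118.7°)) = -12.73 - j23.24 V
  V4 = 5.29·(cos(172.4°) + j·sin(172.4°)) = -5.244 + j0.6996 V
Step 2 — Sum components: V_total = -55.13 + j80.43 V.
Step 3 — Convert to polar: |V_total| = 97.51 V, ∠V_total = 124.4°.

V_total = 97.51∠124.4° V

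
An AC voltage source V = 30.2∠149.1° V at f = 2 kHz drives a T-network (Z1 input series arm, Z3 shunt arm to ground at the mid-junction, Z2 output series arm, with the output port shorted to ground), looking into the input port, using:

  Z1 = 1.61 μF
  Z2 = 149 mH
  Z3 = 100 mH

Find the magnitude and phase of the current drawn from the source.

Step 1 — Angular frequency: ω = 2π·f = 2π·2000 = 1.257e+04 rad/s.
Step 2 — Component impedances:
  Z1: Z = 1/(jωC) = -j/(ω·C) = 0 - j49.43 Ω
  Z2: Z = jωL = j·1.257e+04·0.149 = 0 + j1872 Ω
  Z3: Z = jωL = j·1.257e+04·0.1 = 0 + j1257 Ω
Step 3 — With the output port shorted to ground, the output series arm Z2 runs from the junction to ground; the shunt arm Z3 also runs from the junction to ground. They appear in parallel: Z3 || Z2 = 0 + j752 Ω.
Step 4 — Series with input arm Z1: Z_in = Z1 + (Z3 || Z2) = 0 + j702.5 Ω = 702.5∠90.0° Ω.
Step 5 — Source phasor: V = 30.2∠149.1° V = -25.91 + j15.51 V.
Step 6 — Ohm's law: I = V / Z_total = (-25.91 + j15.51) / (0 + j702.5) = 0.02208 + j0.03689 A.
Step 7 — Convert to polar: |I| = 0.04299 A, ∠I = 59.1°.

I = 0.04299∠59.1° A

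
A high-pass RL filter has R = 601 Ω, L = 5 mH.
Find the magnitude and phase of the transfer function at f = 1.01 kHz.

Step 1 — Angular frequency: ω = 2π·1010 = 6346 rad/s.
Step 2 — Transfer function: H(jω) = jωL/(R + jωL).
Step 3 — Numerator jωL = j·31.73; denominator R + jωL = 601 + j31.73.
Step 4 — H = 0.00278 + j0.05265.
Step 5 — Magnitude: |H| = 0.05272 (-25.6 dB); phase: φ = 87.0°.

|H| = 0.05272 (-25.6 dB), φ = 87.0°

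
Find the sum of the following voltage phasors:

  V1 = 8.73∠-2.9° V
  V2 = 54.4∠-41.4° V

Step 1 — Convert each phasor to rectangular form:
  V1 = 8.73·(cos(-2.9°) + j·sin(-2.9°)) = 8.719 - j0.4417 V
  V2 = 54.4·(cos(-41.4°) + j·sin(-41.4°)) = 40.81 - j35.98 V
Step 2 — Sum components: V_total = 49.52 - j36.42 V.
Step 3 — Convert to polar: |V_total| = 61.47 V, ∠V_total = -36.3°.

V_total = 61.47∠-36.3° V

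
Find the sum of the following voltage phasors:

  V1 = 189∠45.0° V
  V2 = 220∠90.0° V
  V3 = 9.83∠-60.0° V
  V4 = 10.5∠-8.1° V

Step 1 — Convert each phasor to rectangular form:
  V1 = 189·(cos(45.0°) + j·sin(45.0°)) = 133.6 + j133.6 V
  V2 = 220·(cos(90.0°) + j·sin(90.0°)) = 0 + j220 V
  V3 = 9.83·(cos(-60.0°) + j·sin(-60.0°)) = 4.915 - j8.513 V
  V4 = 10.5·(cos(-8.1°) + j·sin(-8.1°)) = 10.4 - j1.479 V
Step 2 — Sum components: V_total = 149 + j343.7 V.
Step 3 — Convert to polar: |V_total| = 374.5 V, ∠V_total = 66.6°.

V_total = 374.5∠66.6° V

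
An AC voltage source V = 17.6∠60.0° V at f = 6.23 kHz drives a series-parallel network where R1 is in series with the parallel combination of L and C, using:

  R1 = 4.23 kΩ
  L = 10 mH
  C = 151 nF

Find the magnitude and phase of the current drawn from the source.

Step 1 — Angular frequency: ω = 2π·f = 2π·6230 = 3.914e+04 rad/s.
Step 2 — Component impedances:
  R1: Z = R = 4230 Ω
  L: Z = jωL = j·3.914e+04·0.01 = 0 + j391.4 Ω
  C: Z = 1/(jωC) = -j/(ω·C) = 0 - j169.2 Ω
Step 3 — Parallel branch: L || C = 1/(1/L + 1/C) = 0 - j298 Ω.
Step 4 — Series with R1: Z_total = R1 + (L || C) = 4230 - j298 Ω = 4240∠-4.0° Ω.
Step 5 — Source phasor: V = 17.6∠60.0° V = 8.8 + j15.24 V.
Step 6 — Ohm's law: I = V / Z_total = (8.8 + j15.24) / (4230 - j298) = 0.001818 + j0.003731 A.
Step 7 — Convert to polar: |I| = 0.00415 A, ∠I = 64.0°.

I = 0.00415∠64.0° A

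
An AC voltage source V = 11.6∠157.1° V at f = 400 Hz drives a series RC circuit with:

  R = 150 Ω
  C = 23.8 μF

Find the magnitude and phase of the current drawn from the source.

Step 1 — Angular frequency: ω = 2π·f = 2π·400 = 2513 rad/s.
Step 2 — Component impedances:
  R: Z = R = 150 Ω
  C: Z = 1/(jωC) = -j/(ω·C) = 0 - j16.72 Ω
Step 3 — Series combination: Z_total = R + C = 150 - j16.72 Ω = 150.9∠-6.4° Ω.
Step 4 — Source phasor: V = 11.6∠157.1° V = -10.69 + j4.514 V.
Step 5 — Ohm's law: I = V / Z_total = (-10.69 + j4.514) / (150 - j16.72) = -0.07368 + j0.02188 A.
Step 6 — Convert to polar: |I| = 0.07686 A, ∠I = 163.5°.

I = 0.07686∠163.5° A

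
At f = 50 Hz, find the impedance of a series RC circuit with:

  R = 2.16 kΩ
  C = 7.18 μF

Step 1 — Angular frequency: ω = 2π·f = 2π·50 = 314.2 rad/s.
Step 2 — Component impedances:
  R: Z = R = 2160 Ω
  C: Z = 1/(jωC) = -j/(ω·C) = 0 - j443.3 Ω
Step 3 — Series combination: Z_total = R + C = 2160 - j443.3 Ω = 2205∠-11.6° Ω.

Z = 2160 - j443.3 Ω = 2205∠-11.6° Ω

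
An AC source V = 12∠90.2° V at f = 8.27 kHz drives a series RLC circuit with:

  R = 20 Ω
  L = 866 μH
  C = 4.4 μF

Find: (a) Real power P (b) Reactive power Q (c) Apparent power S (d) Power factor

Step 1 — Angular frequency: ω = 2π·f = 2π·8270 = 5.196e+04 rad/s.
Step 2 — Component impedances:
  R: Z = R = 20 Ω
  L: Z = jωL = j·5.196e+04·0.000866 = 0 + j45 Ω
  C: Z = 1/(jωC) = -j/(ω·C) = 0 - j4.374 Ω
Step 3 — Series combination: Z_total = R + L + C = 20 + j40.63 Ω = 45.28∠63.8° Ω.
Step 4 — Source phasor: V = 12∠90.2° V = -0.04189 + j12 V.
Step 5 — Current: I = V / Z = 0.2373 + j0.1179 A = 0.265∠26.4° A.
Step 6 — Complex power: S = V·I* = 1.405 + j2.853 VA.
Step 7 — Real power: P = Re(S) = 1.405 W.
Step 8 — Reactive power: Q = Im(S) = 2.853 VAR.
Step 9 — Apparent power: |S| = 3.18 VA.
Step 10 — Power factor: PF = P/|S| = 0.4417 (lagging).

(a) P = 1.405 W  (b) Q = 2.853 VAR  (c) S = 3.18 VA  (d) PF = 0.4417 (lagging)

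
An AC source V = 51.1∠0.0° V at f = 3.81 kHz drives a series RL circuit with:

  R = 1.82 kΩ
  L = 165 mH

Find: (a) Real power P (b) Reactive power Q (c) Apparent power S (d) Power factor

Step 1 — Angular frequency: ω = 2π·f = 2π·3810 = 2.394e+04 rad/s.
Step 2 — Component impedances:
  R: Z = R = 1820 Ω
  L: Z = jωL = j·2.394e+04·0.165 = 0 + j3950 Ω
Step 3 — Series combination: Z_total = R + L = 1820 + j3950 Ω = 4349∠65.3° Ω.
Step 4 — Source phasor: V = 51.1∠0.0° V = 51.1 V.
Step 5 — Current: I = V / Z = 0.004917 - j0.01067 A = 0.01175∠-65.3° A.
Step 6 — Complex power: S = V·I* = 0.2513 + j0.5453 VA.
Step 7 — Real power: P = Re(S) = 0.2513 W.
Step 8 — Reactive power: Q = Im(S) = 0.5453 VAR.
Step 9 — Apparent power: |S| = 0.6004 VA.
Step 10 — Power factor: PF = P/|S| = 0.4185 (lagging).

(a) P = 0.2513 W  (b) Q = 0.5453 VAR  (c) S = 0.6004 VA  (d) PF = 0.4185 (lagging)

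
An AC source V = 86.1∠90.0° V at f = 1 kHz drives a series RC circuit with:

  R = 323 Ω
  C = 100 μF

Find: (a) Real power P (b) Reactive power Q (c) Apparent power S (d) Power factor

Step 1 — Angular frequency: ω = 2π·f = 2π·1000 = 6283 rad/s.
Step 2 — Component impedances:
  R: Z = R = 323 Ω
  C: Z = 1/(jωC) = -j/(ω·C) = 0 - j1.592 Ω
Step 3 — Series combination: Z_total = R + C = 323 - j1.592 Ω = 323∠-0.3° Ω.
Step 4 — Source phasor: V = 86.1∠90.0° V = 0 + j86.1 V.
Step 5 — Current: I = V / Z = -0.001313 + j0.2666 A = 0.2666∠90.3° A.
Step 6 — Complex power: S = V·I* = 22.95 - j0.1131 VA.
Step 7 — Real power: P = Re(S) = 22.95 W.
Step 8 — Reactive power: Q = Im(S) = -0.1131 VAR.
Step 9 — Apparent power: |S| = 22.95 VA.
Step 10 — Power factor: PF = P/|S| = 1 (leading).

(a) P = 22.95 W  (b) Q = -0.1131 VAR  (c) S = 22.95 VA  (d) PF = 1 (leading)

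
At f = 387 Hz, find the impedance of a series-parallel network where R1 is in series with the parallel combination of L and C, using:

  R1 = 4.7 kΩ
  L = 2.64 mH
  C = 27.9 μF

Step 1 — Angular frequency: ω = 2π·f = 2π·387 = 2432 rad/s.
Step 2 — Component impedances:
  R1: Z = R = 4700 Ω
  L: Z = jωL = j·2432·0.00264 = 0 + j6.419 Ω
  C: Z = 1/(jωC) = -j/(ω·C) = 0 - j14.74 Ω
Step 3 — Parallel branch: L || C = 1/(1/L + 1/C) = 0 + j11.37 Ω.
Step 4 — Series with R1: Z_total = R1 + (L || C) = 4700 + j11.37 Ω = 4700∠0.1° Ω.

Z = 4700 + j11.37 Ω = 4700∠0.1° Ω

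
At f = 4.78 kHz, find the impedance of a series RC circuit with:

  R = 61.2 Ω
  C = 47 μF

Step 1 — Angular frequency: ω = 2π·f = 2π·4780 = 3.003e+04 rad/s.
Step 2 — Component impedances:
  R: Z = R = 61.2 Ω
  C: Z = 1/(jωC) = -j/(ω·C) = 0 - j0.7084 Ω
Step 3 — Series combination: Z_total = R + C = 61.2 - j0.7084 Ω = 61.2∠-0.7° Ω.

Z = 61.2 - j0.7084 Ω = 61.2∠-0.7° Ω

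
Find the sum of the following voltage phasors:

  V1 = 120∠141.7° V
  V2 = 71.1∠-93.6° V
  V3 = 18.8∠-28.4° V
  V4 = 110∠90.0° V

Step 1 — Convert each phasor to rectangular form:
  V1 = 120·(cos(141.7°) + j·sin(141.7°)) = -94.17 + j74.37 V
  V2 = 71.1·(cos(-93.6°) + j·sin(-93.6°)) = -4.464 - j70.96 V
  V3 = 18.8·(cos(-28.4°) + j·sin(-28.4°)) = 16.54 - j8.942 V
  V4 = 110·(cos(90.0°) + j·sin(90.0°)) = 0 + j110 V
Step 2 — Sum components: V_total = -82.1 + j104.5 V.
Step 3 — Convert to polar: |V_total| = 132.9 V, ∠V_total = 128.2°.

V_total = 132.9∠128.2° V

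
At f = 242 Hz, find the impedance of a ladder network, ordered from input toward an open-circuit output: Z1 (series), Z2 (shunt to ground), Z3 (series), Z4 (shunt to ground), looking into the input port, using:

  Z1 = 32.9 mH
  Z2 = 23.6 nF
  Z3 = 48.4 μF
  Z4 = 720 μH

Step 1 — Angular frequency: ω = 2π·f = 2π·242 = 1521 rad/s.
Step 2 — Component impedances:
  Z1: Z = jωL = j·1521·0.0329 = 0 + j50.03 Ω
  Z2: Z = 1/(jωC) = -j/(ω·C) = 0 - j2.787e+04 Ω
  Z3: Z = 1/(jωC) = -j/(ω·C) = 0 - j13.59 Ω
  Z4: Z = jωL = j·1521·0.00072 = 0 + j1.095 Ω
Step 3 — Ladder network (open output): work backward from the far end, alternating series and parallel combinations. Z_in = 0 + j37.54 Ω = 37.54∠90.0° Ω.

Z = 0 + j37.54 Ω = 37.54∠90.0° Ω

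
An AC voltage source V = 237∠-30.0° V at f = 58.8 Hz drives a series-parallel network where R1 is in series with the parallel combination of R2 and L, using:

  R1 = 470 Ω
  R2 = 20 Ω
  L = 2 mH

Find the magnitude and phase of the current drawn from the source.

Step 1 — Angular frequency: ω = 2π·f = 2π·58.8 = 369.5 rad/s.
Step 2 — Component impedances:
  R1: Z = R = 470 Ω
  R2: Z = R = 20 Ω
  L: Z = jωL = j·369.5·0.002 = 0 + j0.7389 Ω
Step 3 — Parallel branch: R2 || L = 1/(1/R2 + 1/L) = 0.02726 + j0.7379 Ω.
Step 4 — Series with R1: Z_total = R1 + (R2 || L) = 470 + j0.7379 Ω = 470∠0.1° Ω.
Step 5 — Source phasor: V = 237∠-30.0° V = 205.2 - j118.5 V.
Step 6 — Ohm's law: I = V / Z_total = (205.2 - j118.5) / (470 + j0.7379) = 0.4363 - j0.2528 A.
Step 7 — Convert to polar: |I| = 0.5042 A, ∠I = -30.1°.

I = 0.5042∠-30.1° A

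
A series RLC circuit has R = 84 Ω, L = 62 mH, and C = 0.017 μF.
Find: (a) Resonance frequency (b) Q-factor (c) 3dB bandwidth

Step 1 — Resonance: ω₀ = 1/√(LC) = 1/√(0.062·1.7e-08) = 3.08e+04 rad/s.
Step 2 — f₀ = ω₀/(2π) = 4902 Hz.
Step 3 — Series Q: Q = ω₀L/R = 3.08e+04·0.062/84 = 22.73.
Step 4 — Bandwidth: Δω = ω₀/Q = 1355 rad/s; BW = Δω/(2π) = 215.6 Hz.

(a) f₀ = 4902 Hz  (b) Q = 22.73  (c) BW = 215.6 Hz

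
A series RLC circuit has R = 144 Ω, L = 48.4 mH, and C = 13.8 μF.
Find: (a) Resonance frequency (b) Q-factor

Step 1 — Resonance condition Im(Z)=0 gives ω₀ = 1/√(LC).
Step 2 — ω₀ = 1/√(0.0484·1.38e-05) = 1224 rad/s.
Step 3 — f₀ = ω₀/(2π) = 194.7 Hz.
Step 4 — Series Q: Q = ω₀L/R = 1224·0.0484/144 = 0.4113.

(a) f₀ = 194.7 Hz  (b) Q = 0.4113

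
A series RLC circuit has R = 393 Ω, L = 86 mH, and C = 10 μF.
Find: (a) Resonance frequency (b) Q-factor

Step 1 — Resonance condition Im(Z)=0 gives ω₀ = 1/√(LC).
Step 2 — ω₀ = 1/√(0.086·1e-05) = 1078 rad/s.
Step 3 — f₀ = ω₀/(2π) = 171.6 Hz.
Step 4 — Series Q: Q = ω₀L/R = 1078·0.086/393 = 0.236.

(a) f₀ = 171.6 Hz  (b) Q = 0.236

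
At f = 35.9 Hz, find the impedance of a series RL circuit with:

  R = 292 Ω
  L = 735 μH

Step 1 — Angular frequency: ω = 2π·f = 2π·35.9 = 225.6 rad/s.
Step 2 — Component impedances:
  R: Z = R = 292 Ω
  L: Z = jωL = j·225.6·0.000735 = 0 + j0.1658 Ω
Step 3 — Series combination: Z_total = R + L = 292 + j0.1658 Ω = 292∠0.0° Ω.

Z = 292 + j0.1658 Ω = 292∠0.0° Ω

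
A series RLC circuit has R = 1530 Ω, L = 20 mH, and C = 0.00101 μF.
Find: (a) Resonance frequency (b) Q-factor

Step 1 — Resonance condition Im(Z)=0 gives ω₀ = 1/√(LC).
Step 2 — ω₀ = 1/√(0.02·1.01e-09) = 2.225e+05 rad/s.
Step 3 — f₀ = ω₀/(2π) = 3.541e+04 Hz.
Step 4 — Series Q: Q = ω₀L/R = 2.225e+05·0.02/1530 = 2.908.

(a) f₀ = 3.541e+04 Hz  (b) Q = 2.908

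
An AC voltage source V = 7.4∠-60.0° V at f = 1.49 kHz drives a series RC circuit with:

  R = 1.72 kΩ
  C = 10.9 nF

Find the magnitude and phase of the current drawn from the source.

Step 1 — Angular frequency: ω = 2π·f = 2π·1490 = 9362 rad/s.
Step 2 — Component impedances:
  R: Z = R = 1720 Ω
  C: Z = 1/(jωC) = -j/(ω·C) = 0 - j9800 Ω
Step 3 — Series combination: Z_total = R + C = 1720 - j9800 Ω = 9949∠-80.0° Ω.
Step 4 — Source phasor: V = 7.4∠-60.0° V = 3.7 - j6.409 V.
Step 5 — Ohm's law: I = V / Z_total = (3.7 - j6.409) / (1720 - j9800) = 0.0006987 + j0.0002549 A.
Step 6 — Convert to polar: |I| = 0.0007438 A, ∠I = 20.0°.

I = 0.0007438∠20.0° A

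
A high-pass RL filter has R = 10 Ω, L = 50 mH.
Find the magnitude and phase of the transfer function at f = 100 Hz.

Step 1 — Angular frequency: ω = 2π·100 = 628.3 rad/s.
Step 2 — Transfer function: H(jω) = jωL/(R + jωL).
Step 3 — Numerator jωL = j·31.42; denominator R + jωL = 10 + j31.42.
Step 4 — H = 0.908 + j0.289.
Step 5 — Magnitude: |H| = 0.9529 (-0.4 dB); phase: φ = 17.7°.

|H| = 0.9529 (-0.4 dB), φ = 17.7°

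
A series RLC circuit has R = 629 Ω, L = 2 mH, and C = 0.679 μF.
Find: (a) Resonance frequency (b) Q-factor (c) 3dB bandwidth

Step 1 — Resonance: ω₀ = 1/√(LC) = 1/√(0.002·6.79e-07) = 2.714e+04 rad/s.
Step 2 — f₀ = ω₀/(2π) = 4319 Hz.
Step 3 — Series Q: Q = ω₀L/R = 2.714e+04·0.002/629 = 0.08628.
Step 4 — Bandwidth: Δω = ω₀/Q = 3.145e+05 rad/s; BW = Δω/(2π) = 5.005e+04 Hz.

(a) f₀ = 4319 Hz  (b) Q = 0.08628  (c) BW = 5.005e+04 Hz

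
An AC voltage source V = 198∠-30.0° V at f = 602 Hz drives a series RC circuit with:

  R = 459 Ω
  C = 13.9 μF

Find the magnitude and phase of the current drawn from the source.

Step 1 — Angular frequency: ω = 2π·f = 2π·602 = 3782 rad/s.
Step 2 — Component impedances:
  R: Z = R = 459 Ω
  C: Z = 1/(jωC) = -j/(ω·C) = 0 - j19.02 Ω
Step 3 — Series combination: Z_total = R + C = 459 - j19.02 Ω = 459.4∠-2.4° Ω.
Step 4 — Source phasor: V = 198∠-30.0° V = 171.5 - j99 V.
Step 5 — Ohm's law: I = V / Z_total = (171.5 - j99) / (459 - j19.02) = 0.3819 - j0.1999 A.
Step 6 — Convert to polar: |I| = 0.431 A, ∠I = -27.6°.

I = 0.431∠-27.6° A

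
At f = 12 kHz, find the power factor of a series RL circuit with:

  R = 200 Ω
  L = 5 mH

Step 1 — Angular frequency: ω = 2π·f = 2π·1.2e+04 = 7.54e+04 rad/s.
Step 2 — Component impedances:
  R: Z = R = 200 Ω
  L: Z = jωL = j·7.54e+04·0.005 = 0 + j377 Ω
Step 3 — Series combination: Z_total = R + L = 200 + j377 Ω = 426.8∠62.1° Ω.
Step 4 — Power factor: PF = cos(φ) = Re(Z)/|Z| = 200/426.8 = 0.4686.
Step 5 — Type: Im(Z) = 377 ⇒ lagging (phase φ = 62.1°).

PF = 0.4686 (lagging, φ = 62.1°)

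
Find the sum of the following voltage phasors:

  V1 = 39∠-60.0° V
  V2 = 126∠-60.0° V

Step 1 — Convert each phasor to rectangular form:
  V1 = 39·(cos(-60.0°) + j·sin(-60.0°)) = 19.5 - j33.77 V
  V2 = 126·(cos(-60.0°) + j·sin(-60.0°)) = 63 - j109.1 V
Step 2 — Sum components: V_total = 82.5 - j142.9 V.
Step 3 — Convert to polar: |V_total| = 165 V, ∠V_total = -60.0°.

V_total = 165∠-60.0° V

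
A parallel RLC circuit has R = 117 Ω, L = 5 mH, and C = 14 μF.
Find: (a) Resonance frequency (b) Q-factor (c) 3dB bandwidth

Step 1 — Resonance: ω₀ = 1/√(LC) = 1/√(0.005·1.4e-05) = 3780 rad/s.
Step 2 — f₀ = ω₀/(2π) = 601.5 Hz.
Step 3 — Parallel Q: Q = R/(ω₀L) = 117/(3780·0.005) = 6.191.
Step 4 — Bandwidth: Δω = ω₀/Q = 610.5 rad/s; BW = Δω/(2π) = 97.16 Hz.

(a) f₀ = 601.5 Hz  (b) Q = 6.191  (c) BW = 97.16 Hz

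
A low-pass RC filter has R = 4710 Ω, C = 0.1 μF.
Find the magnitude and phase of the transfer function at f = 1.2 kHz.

Step 1 — Angular frequency: ω = 2π·1200 = 7540 rad/s.
Step 2 — Transfer function: H(jω) = 1/(1 + jωRC).
Step 3 — Denominator: 1 + jωRC = 1 + j·7540·4710·1e-07 = 1 + j3.551.
Step 4 — H = 0.07347 - j0.2609.
Step 5 — Magnitude: |H| = 0.271 (-11.3 dB); phase: φ = -74.3°.

|H| = 0.271 (-11.3 dB), φ = -74.3°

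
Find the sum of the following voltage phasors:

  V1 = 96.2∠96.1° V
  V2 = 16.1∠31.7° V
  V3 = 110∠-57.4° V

Step 1 — Convert each phasor to rectangular form:
  V1 = 96.2·(cos(96.1°) + j·sin(96.1°)) = -10.22 + j95.66 V
  V2 = 16.1·(cos(31.7°) + j·sin(31.7°)) = 13.7 + j8.46 V
  V3 = 110·(cos(-57.4°) + j·sin(-57.4°)) = 59.26 - j92.67 V
Step 2 — Sum components: V_total = 62.74 + j11.45 V.
Step 3 — Convert to polar: |V_total| = 63.78 V, ∠V_total = 10.3°.

V_total = 63.78∠10.3° V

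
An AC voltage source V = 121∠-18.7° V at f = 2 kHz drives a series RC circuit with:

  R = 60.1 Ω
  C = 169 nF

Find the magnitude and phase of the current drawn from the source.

Step 1 — Angular frequency: ω = 2π·f = 2π·2000 = 1.257e+04 rad/s.
Step 2 — Component impedances:
  R: Z = R = 60.1 Ω
  C: Z = 1/(jωC) = -j/(ω·C) = 0 - j470.9 Ω
Step 3 — Series combination: Z_total = R + C = 60.1 - j470.9 Ω = 474.7∠-82.7° Ω.
Step 4 — Source phasor: V = 121∠-18.7° V = 114.6 - j38.79 V.
Step 5 — Ohm's law: I = V / Z_total = (114.6 - j38.79) / (60.1 - j470.9) = 0.1116 + j0.2292 A.
Step 6 — Convert to polar: |I| = 0.2549 A, ∠I = 64.0°.

I = 0.2549∠64.0° A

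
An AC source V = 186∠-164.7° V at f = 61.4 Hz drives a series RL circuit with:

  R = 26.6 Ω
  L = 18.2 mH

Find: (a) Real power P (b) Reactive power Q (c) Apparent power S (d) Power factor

Step 1 — Angular frequency: ω = 2π·f = 2π·61.4 = 385.8 rad/s.
Step 2 — Component impedances:
  R: Z = R = 26.6 Ω
  L: Z = jωL = j·385.8·0.0182 = 0 + j7.021 Ω
Step 3 — Series combination: Z_total = R + L = 26.6 + j7.021 Ω = 27.51∠14.8° Ω.
Step 4 — Source phasor: V = 186∠-164.7° V = -179.4 - j49.08 V.
Step 5 — Current: I = V / Z = -6.761 - j0.06059 A = 6.761∠-179.5° A.
Step 6 — Complex power: S = V·I* = 1216 + j320.9 VA.
Step 7 — Real power: P = Re(S) = 1216 W.
Step 8 — Reactive power: Q = Im(S) = 320.9 VAR.
Step 9 — Apparent power: |S| = 1258 VA.
Step 10 — Power factor: PF = P/|S| = 0.9669 (lagging).

(a) P = 1216 W  (b) Q = 320.9 VAR  (c) S = 1258 VA  (d) PF = 0.9669 (lagging)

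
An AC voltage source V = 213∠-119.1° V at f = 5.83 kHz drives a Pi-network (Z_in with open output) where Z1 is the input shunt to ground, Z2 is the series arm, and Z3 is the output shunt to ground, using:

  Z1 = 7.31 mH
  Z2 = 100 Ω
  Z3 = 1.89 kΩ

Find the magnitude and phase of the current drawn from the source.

Step 1 — Angular frequency: ω = 2π·f = 2π·5830 = 3.663e+04 rad/s.
Step 2 — Component impedances:
  Z1: Z = jωL = j·3.663e+04·0.00731 = 0 + j267.8 Ω
  Z2: Z = R = 100 Ω
  Z3: Z = R = 1890 Ω
Step 3 — With open output, the series arm Z2 and the output shunt Z3 appear in series to ground: Z2 + Z3 = 1990 Ω.
Step 4 — Parallel with input shunt Z1: Z_in = Z1 || (Z2 + Z3) = 35.39 + j263 Ω = 265.4∠82.3° Ω.
Step 5 — Source phasor: V = 213∠-119.1° V = -103.6 - j186.1 V.
Step 6 — Ohm's law: I = V / Z_total = (-103.6 - j186.1) / (35.39 + j263) = -0.7471 + j0.2933 A.
Step 7 — Convert to polar: |I| = 0.8026 A, ∠I = 158.6°.

I = 0.8026∠158.6° A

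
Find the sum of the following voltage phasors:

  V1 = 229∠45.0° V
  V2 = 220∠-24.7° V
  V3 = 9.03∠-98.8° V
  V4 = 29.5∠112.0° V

Step 1 — Convert each phasor to rectangular form:
  V1 = 229·(cos(45.0°) + j·sin(45.0°)) = 161.9 + j161.9 V
  V2 = 220·(cos(-24.7°) + j·sin(-24.7°)) = 199.9 - j91.93 V
  V3 = 9.03·(cos(-98.8°) + j·sin(-98.8°)) = -1.381 - j8.924 V
  V4 = 29.5·(cos(112.0°) + j·sin(112.0°)) = -11.05 + j27.35 V
Step 2 — Sum components: V_total = 349.4 + j88.42 V.
Step 3 — Convert to polar: |V_total| = 360.4 V, ∠V_total = 14.2°.

V_total = 360.4∠14.2° V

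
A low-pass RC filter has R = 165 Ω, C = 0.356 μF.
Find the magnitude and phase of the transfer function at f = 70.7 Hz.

Step 1 — Angular frequency: ω = 2π·70.7 = 444.2 rad/s.
Step 2 — Transfer function: H(jω) = 1/(1 + jωRC).
Step 3 — Denominator: 1 + jωRC = 1 + j·444.2·165·3.56e-07 = 1 + j0.02609.
Step 4 — H = 0.9993 - j0.02608.
Step 5 — Magnitude: |H| = 0.9997 (-0.0 dB); phase: φ = -1.5°.

|H| = 0.9997 (-0.0 dB), φ = -1.5°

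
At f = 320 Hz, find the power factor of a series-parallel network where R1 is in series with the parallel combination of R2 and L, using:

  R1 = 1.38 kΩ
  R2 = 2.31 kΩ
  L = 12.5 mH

Step 1 — Angular frequency: ω = 2π·f = 2π·320 = 2011 rad/s.
Step 2 — Component impedances:
  R1: Z = R = 1380 Ω
  R2: Z = R = 2310 Ω
  L: Z = jωL = j·2011·0.0125 = 0 + j25.13 Ω
Step 3 — Parallel branch: R2 || L = 1/(1/R2 + 1/L) = 0.2734 + j25.13 Ω.
Step 4 — Series with R1: Z_total = R1 + (R2 || L) = 1380 + j25.13 Ω = 1381∠1.0° Ω.
Step 5 — Power factor: PF = cos(φ) = Re(Z)/|Z| = 1380.27/1380.5 = 0.9998.
Step 6 — Type: Im(Z) = 25.13 ⇒ lagging (phase φ = 1.0°).

PF = 0.9998 (lagging, φ = 1.0°)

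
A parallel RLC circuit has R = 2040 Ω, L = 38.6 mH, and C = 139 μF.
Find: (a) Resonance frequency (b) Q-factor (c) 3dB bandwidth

Step 1 — Resonance: ω₀ = 1/√(LC) = 1/√(0.0386·0.000139) = 431.7 rad/s.
Step 2 — f₀ = ω₀/(2π) = 68.71 Hz.
Step 3 — Parallel Q: Q = R/(ω₀L) = 2040/(431.7·0.0386) = 122.4.
Step 4 — Bandwidth: Δω = ω₀/Q = 3.527 rad/s; BW = Δω/(2π) = 0.5613 Hz.

(a) f₀ = 68.71 Hz  (b) Q = 122.4  (c) BW = 0.5613 Hz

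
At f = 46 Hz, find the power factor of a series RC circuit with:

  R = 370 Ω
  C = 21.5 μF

Step 1 — Angular frequency: ω = 2π·f = 2π·46 = 289 rad/s.
Step 2 — Component impedances:
  R: Z = R = 370 Ω
  C: Z = 1/(jωC) = -j/(ω·C) = 0 - j160.9 Ω
Step 3 — Series combination: Z_total = R + C = 370 - j160.9 Ω = 403.5∠-23.5° Ω.
Step 4 — Power factor: PF = cos(φ) = Re(Z)/|Z| = 370/403.5 = 0.917.
Step 5 — Type: Im(Z) = -160.9 ⇒ leading (phase φ = -23.5°).

PF = 0.917 (leading, φ = -23.5°)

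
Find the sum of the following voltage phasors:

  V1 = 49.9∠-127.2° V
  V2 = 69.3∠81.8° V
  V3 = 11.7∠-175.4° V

Step 1 — Convert each phasor to rectangular form:
  V1 = 49.9·(cos(-127.2°) + j·sin(-127.2°)) = -30.17 - j39.75 V
  V2 = 69.3·(cos(81.8°) + j·sin(81.8°)) = 9.884 + j68.59 V
  V3 = 11.7·(cos(-175.4°) + j·sin(-175.4°)) = -11.66 - j0.9383 V
Step 2 — Sum components: V_total = -31.95 + j27.91 V.
Step 3 — Convert to polar: |V_total| = 42.42 V, ∠V_total = 138.9°.

V_total = 42.42∠138.9° V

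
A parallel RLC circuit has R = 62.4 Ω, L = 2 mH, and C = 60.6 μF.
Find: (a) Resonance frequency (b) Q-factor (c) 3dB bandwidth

Step 1 — Resonance: ω₀ = 1/√(LC) = 1/√(0.002·6.06e-05) = 2872 rad/s.
Step 2 — f₀ = ω₀/(2π) = 457.2 Hz.
Step 3 — Parallel Q: Q = R/(ω₀L) = 62.4/(2872·0.002) = 10.86.
Step 4 — Bandwidth: Δω = ω₀/Q = 264.4 rad/s; BW = Δω/(2π) = 42.09 Hz.

(a) f₀ = 457.2 Hz  (b) Q = 10.86  (c) BW = 42.09 Hz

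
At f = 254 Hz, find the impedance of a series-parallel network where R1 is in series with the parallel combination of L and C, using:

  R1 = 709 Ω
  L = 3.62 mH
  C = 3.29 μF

Step 1 — Angular frequency: ω = 2π·f = 2π·254 = 1596 rad/s.
Step 2 — Component impedances:
  R1: Z = R = 709 Ω
  L: Z = jωL = j·1596·0.00362 = 0 + j5.777 Ω
  C: Z = 1/(jωC) = -j/(ω·C) = 0 - j190.5 Ω
Step 3 — Parallel branch: L || C = 1/(1/L + 1/C) = 0 + j5.958 Ω.
Step 4 — Series with R1: Z_total = R1 + (L || C) = 709 + j5.958 Ω = 709∠0.5° Ω.

Z = 709 + j5.958 Ω = 709∠0.5° Ω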